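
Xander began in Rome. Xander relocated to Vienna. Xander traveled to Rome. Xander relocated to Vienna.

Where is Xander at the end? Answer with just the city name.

Answer: Vienna

Derivation:
Tracking Xander's location:
Start: Xander is in Rome.
After move 1: Rome -> Vienna. Xander is in Vienna.
After move 2: Vienna -> Rome. Xander is in Rome.
After move 3: Rome -> Vienna. Xander is in Vienna.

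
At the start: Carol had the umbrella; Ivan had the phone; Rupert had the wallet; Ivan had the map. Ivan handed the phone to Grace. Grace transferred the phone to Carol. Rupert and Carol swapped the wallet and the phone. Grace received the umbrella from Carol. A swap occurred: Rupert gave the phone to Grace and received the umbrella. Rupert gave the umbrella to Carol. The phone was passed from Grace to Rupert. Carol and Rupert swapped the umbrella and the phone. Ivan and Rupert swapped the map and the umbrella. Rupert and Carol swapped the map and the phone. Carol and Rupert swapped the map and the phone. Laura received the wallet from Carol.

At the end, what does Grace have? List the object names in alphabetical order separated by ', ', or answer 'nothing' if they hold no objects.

Answer: nothing

Derivation:
Tracking all object holders:
Start: umbrella:Carol, phone:Ivan, wallet:Rupert, map:Ivan
Event 1 (give phone: Ivan -> Grace). State: umbrella:Carol, phone:Grace, wallet:Rupert, map:Ivan
Event 2 (give phone: Grace -> Carol). State: umbrella:Carol, phone:Carol, wallet:Rupert, map:Ivan
Event 3 (swap wallet<->phone: now wallet:Carol, phone:Rupert). State: umbrella:Carol, phone:Rupert, wallet:Carol, map:Ivan
Event 4 (give umbrella: Carol -> Grace). State: umbrella:Grace, phone:Rupert, wallet:Carol, map:Ivan
Event 5 (swap phone<->umbrella: now phone:Grace, umbrella:Rupert). State: umbrella:Rupert, phone:Grace, wallet:Carol, map:Ivan
Event 6 (give umbrella: Rupert -> Carol). State: umbrella:Carol, phone:Grace, wallet:Carol, map:Ivan
Event 7 (give phone: Grace -> Rupert). State: umbrella:Carol, phone:Rupert, wallet:Carol, map:Ivan
Event 8 (swap umbrella<->phone: now umbrella:Rupert, phone:Carol). State: umbrella:Rupert, phone:Carol, wallet:Carol, map:Ivan
Event 9 (swap map<->umbrella: now map:Rupert, umbrella:Ivan). State: umbrella:Ivan, phone:Carol, wallet:Carol, map:Rupert
Event 10 (swap map<->phone: now map:Carol, phone:Rupert). State: umbrella:Ivan, phone:Rupert, wallet:Carol, map:Carol
Event 11 (swap map<->phone: now map:Rupert, phone:Carol). State: umbrella:Ivan, phone:Carol, wallet:Carol, map:Rupert
Event 12 (give wallet: Carol -> Laura). State: umbrella:Ivan, phone:Carol, wallet:Laura, map:Rupert

Final state: umbrella:Ivan, phone:Carol, wallet:Laura, map:Rupert
Grace holds: (nothing).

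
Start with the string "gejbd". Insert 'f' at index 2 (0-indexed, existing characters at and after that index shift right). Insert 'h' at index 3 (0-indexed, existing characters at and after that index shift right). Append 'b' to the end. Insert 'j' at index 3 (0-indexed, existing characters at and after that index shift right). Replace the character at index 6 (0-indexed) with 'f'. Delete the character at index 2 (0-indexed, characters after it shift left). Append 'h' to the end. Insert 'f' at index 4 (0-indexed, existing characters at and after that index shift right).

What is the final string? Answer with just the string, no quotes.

Answer: gejhfjfdbh

Derivation:
Applying each edit step by step:
Start: "gejbd"
Op 1 (insert 'f' at idx 2): "gejbd" -> "gefjbd"
Op 2 (insert 'h' at idx 3): "gefjbd" -> "gefhjbd"
Op 3 (append 'b'): "gefhjbd" -> "gefhjbdb"
Op 4 (insert 'j' at idx 3): "gefhjbdb" -> "gefjhjbdb"
Op 5 (replace idx 6: 'b' -> 'f'): "gefjhjbdb" -> "gefjhjfdb"
Op 6 (delete idx 2 = 'f'): "gefjhjfdb" -> "gejhjfdb"
Op 7 (append 'h'): "gejhjfdb" -> "gejhjfdbh"
Op 8 (insert 'f' at idx 4): "gejhjfdbh" -> "gejhfjfdbh"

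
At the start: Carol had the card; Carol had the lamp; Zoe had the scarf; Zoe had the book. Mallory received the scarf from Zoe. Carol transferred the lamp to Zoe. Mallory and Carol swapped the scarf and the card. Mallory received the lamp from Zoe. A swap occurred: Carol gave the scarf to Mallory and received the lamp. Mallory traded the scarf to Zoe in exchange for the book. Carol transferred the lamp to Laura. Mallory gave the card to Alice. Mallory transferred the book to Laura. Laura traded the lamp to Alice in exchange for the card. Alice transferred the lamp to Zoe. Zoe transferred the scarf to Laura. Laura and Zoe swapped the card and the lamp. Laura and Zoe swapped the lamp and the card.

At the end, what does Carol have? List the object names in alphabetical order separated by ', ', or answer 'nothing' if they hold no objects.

Answer: nothing

Derivation:
Tracking all object holders:
Start: card:Carol, lamp:Carol, scarf:Zoe, book:Zoe
Event 1 (give scarf: Zoe -> Mallory). State: card:Carol, lamp:Carol, scarf:Mallory, book:Zoe
Event 2 (give lamp: Carol -> Zoe). State: card:Carol, lamp:Zoe, scarf:Mallory, book:Zoe
Event 3 (swap scarf<->card: now scarf:Carol, card:Mallory). State: card:Mallory, lamp:Zoe, scarf:Carol, book:Zoe
Event 4 (give lamp: Zoe -> Mallory). State: card:Mallory, lamp:Mallory, scarf:Carol, book:Zoe
Event 5 (swap scarf<->lamp: now scarf:Mallory, lamp:Carol). State: card:Mallory, lamp:Carol, scarf:Mallory, book:Zoe
Event 6 (swap scarf<->book: now scarf:Zoe, book:Mallory). State: card:Mallory, lamp:Carol, scarf:Zoe, book:Mallory
Event 7 (give lamp: Carol -> Laura). State: card:Mallory, lamp:Laura, scarf:Zoe, book:Mallory
Event 8 (give card: Mallory -> Alice). State: card:Alice, lamp:Laura, scarf:Zoe, book:Mallory
Event 9 (give book: Mallory -> Laura). State: card:Alice, lamp:Laura, scarf:Zoe, book:Laura
Event 10 (swap lamp<->card: now lamp:Alice, card:Laura). State: card:Laura, lamp:Alice, scarf:Zoe, book:Laura
Event 11 (give lamp: Alice -> Zoe). State: card:Laura, lamp:Zoe, scarf:Zoe, book:Laura
Event 12 (give scarf: Zoe -> Laura). State: card:Laura, lamp:Zoe, scarf:Laura, book:Laura
Event 13 (swap card<->lamp: now card:Zoe, lamp:Laura). State: card:Zoe, lamp:Laura, scarf:Laura, book:Laura
Event 14 (swap lamp<->card: now lamp:Zoe, card:Laura). State: card:Laura, lamp:Zoe, scarf:Laura, book:Laura

Final state: card:Laura, lamp:Zoe, scarf:Laura, book:Laura
Carol holds: (nothing).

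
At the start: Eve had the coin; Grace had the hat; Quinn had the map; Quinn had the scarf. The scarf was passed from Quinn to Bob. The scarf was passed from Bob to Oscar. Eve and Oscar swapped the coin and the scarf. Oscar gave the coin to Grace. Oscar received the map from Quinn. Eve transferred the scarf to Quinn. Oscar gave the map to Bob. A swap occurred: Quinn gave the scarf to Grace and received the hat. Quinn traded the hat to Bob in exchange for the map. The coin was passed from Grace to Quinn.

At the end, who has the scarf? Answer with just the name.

Tracking all object holders:
Start: coin:Eve, hat:Grace, map:Quinn, scarf:Quinn
Event 1 (give scarf: Quinn -> Bob). State: coin:Eve, hat:Grace, map:Quinn, scarf:Bob
Event 2 (give scarf: Bob -> Oscar). State: coin:Eve, hat:Grace, map:Quinn, scarf:Oscar
Event 3 (swap coin<->scarf: now coin:Oscar, scarf:Eve). State: coin:Oscar, hat:Grace, map:Quinn, scarf:Eve
Event 4 (give coin: Oscar -> Grace). State: coin:Grace, hat:Grace, map:Quinn, scarf:Eve
Event 5 (give map: Quinn -> Oscar). State: coin:Grace, hat:Grace, map:Oscar, scarf:Eve
Event 6 (give scarf: Eve -> Quinn). State: coin:Grace, hat:Grace, map:Oscar, scarf:Quinn
Event 7 (give map: Oscar -> Bob). State: coin:Grace, hat:Grace, map:Bob, scarf:Quinn
Event 8 (swap scarf<->hat: now scarf:Grace, hat:Quinn). State: coin:Grace, hat:Quinn, map:Bob, scarf:Grace
Event 9 (swap hat<->map: now hat:Bob, map:Quinn). State: coin:Grace, hat:Bob, map:Quinn, scarf:Grace
Event 10 (give coin: Grace -> Quinn). State: coin:Quinn, hat:Bob, map:Quinn, scarf:Grace

Final state: coin:Quinn, hat:Bob, map:Quinn, scarf:Grace
The scarf is held by Grace.

Answer: Grace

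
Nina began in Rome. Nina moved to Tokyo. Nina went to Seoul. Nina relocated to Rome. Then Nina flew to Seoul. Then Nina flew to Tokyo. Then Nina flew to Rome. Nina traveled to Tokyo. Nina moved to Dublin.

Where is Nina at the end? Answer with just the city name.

Answer: Dublin

Derivation:
Tracking Nina's location:
Start: Nina is in Rome.
After move 1: Rome -> Tokyo. Nina is in Tokyo.
After move 2: Tokyo -> Seoul. Nina is in Seoul.
After move 3: Seoul -> Rome. Nina is in Rome.
After move 4: Rome -> Seoul. Nina is in Seoul.
After move 5: Seoul -> Tokyo. Nina is in Tokyo.
After move 6: Tokyo -> Rome. Nina is in Rome.
After move 7: Rome -> Tokyo. Nina is in Tokyo.
After move 8: Tokyo -> Dublin. Nina is in Dublin.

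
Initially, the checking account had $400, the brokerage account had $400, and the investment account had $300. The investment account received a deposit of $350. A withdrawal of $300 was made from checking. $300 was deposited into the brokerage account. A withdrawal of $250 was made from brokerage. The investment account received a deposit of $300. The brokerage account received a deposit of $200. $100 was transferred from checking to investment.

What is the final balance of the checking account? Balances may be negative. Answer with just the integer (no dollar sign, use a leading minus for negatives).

Tracking account balances step by step:
Start: checking=400, brokerage=400, investment=300
Event 1 (deposit 350 to investment): investment: 300 + 350 = 650. Balances: checking=400, brokerage=400, investment=650
Event 2 (withdraw 300 from checking): checking: 400 - 300 = 100. Balances: checking=100, brokerage=400, investment=650
Event 3 (deposit 300 to brokerage): brokerage: 400 + 300 = 700. Balances: checking=100, brokerage=700, investment=650
Event 4 (withdraw 250 from brokerage): brokerage: 700 - 250 = 450. Balances: checking=100, brokerage=450, investment=650
Event 5 (deposit 300 to investment): investment: 650 + 300 = 950. Balances: checking=100, brokerage=450, investment=950
Event 6 (deposit 200 to brokerage): brokerage: 450 + 200 = 650. Balances: checking=100, brokerage=650, investment=950
Event 7 (transfer 100 checking -> investment): checking: 100 - 100 = 0, investment: 950 + 100 = 1050. Balances: checking=0, brokerage=650, investment=1050

Final balance of checking: 0

Answer: 0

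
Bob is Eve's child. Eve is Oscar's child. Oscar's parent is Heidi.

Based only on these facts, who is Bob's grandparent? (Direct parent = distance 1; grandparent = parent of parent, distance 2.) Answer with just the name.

Reconstructing the parent chain from the given facts:
  Heidi -> Oscar -> Eve -> Bob
(each arrow means 'parent of the next')
Positions in the chain (0 = top):
  position of Heidi: 0
  position of Oscar: 1
  position of Eve: 2
  position of Bob: 3

Bob is at position 3; the grandparent is 2 steps up the chain, i.e. position 1: Oscar.

Answer: Oscar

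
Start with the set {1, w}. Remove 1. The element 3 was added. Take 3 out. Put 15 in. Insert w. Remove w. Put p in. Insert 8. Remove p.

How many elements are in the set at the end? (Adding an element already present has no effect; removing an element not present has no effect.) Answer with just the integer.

Answer: 2

Derivation:
Tracking the set through each operation:
Start: {1, w}
Event 1 (remove 1): removed. Set: {w}
Event 2 (add 3): added. Set: {3, w}
Event 3 (remove 3): removed. Set: {w}
Event 4 (add 15): added. Set: {15, w}
Event 5 (add w): already present, no change. Set: {15, w}
Event 6 (remove w): removed. Set: {15}
Event 7 (add p): added. Set: {15, p}
Event 8 (add 8): added. Set: {15, 8, p}
Event 9 (remove p): removed. Set: {15, 8}

Final set: {15, 8} (size 2)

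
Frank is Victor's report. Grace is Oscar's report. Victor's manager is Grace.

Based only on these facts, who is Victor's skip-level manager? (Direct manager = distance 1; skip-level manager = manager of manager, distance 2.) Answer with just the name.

Answer: Oscar

Derivation:
Reconstructing the manager chain from the given facts:
  Oscar -> Grace -> Victor -> Frank
(each arrow means 'manager of the next')
Positions in the chain (0 = top):
  position of Oscar: 0
  position of Grace: 1
  position of Victor: 2
  position of Frank: 3

Victor is at position 2; the skip-level manager is 2 steps up the chain, i.e. position 0: Oscar.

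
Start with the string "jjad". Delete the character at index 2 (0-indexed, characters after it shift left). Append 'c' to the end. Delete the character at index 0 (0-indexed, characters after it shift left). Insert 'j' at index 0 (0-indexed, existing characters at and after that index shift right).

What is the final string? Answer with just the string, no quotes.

Answer: jjdc

Derivation:
Applying each edit step by step:
Start: "jjad"
Op 1 (delete idx 2 = 'a'): "jjad" -> "jjd"
Op 2 (append 'c'): "jjd" -> "jjdc"
Op 3 (delete idx 0 = 'j'): "jjdc" -> "jdc"
Op 4 (insert 'j' at idx 0): "jdc" -> "jjdc"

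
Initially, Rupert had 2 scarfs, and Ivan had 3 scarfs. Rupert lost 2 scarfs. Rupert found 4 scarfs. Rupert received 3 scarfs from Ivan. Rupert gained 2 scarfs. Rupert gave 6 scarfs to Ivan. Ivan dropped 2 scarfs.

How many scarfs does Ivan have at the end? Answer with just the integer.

Answer: 4

Derivation:
Tracking counts step by step:
Start: Rupert=2, Ivan=3
Event 1 (Rupert -2): Rupert: 2 -> 0. State: Rupert=0, Ivan=3
Event 2 (Rupert +4): Rupert: 0 -> 4. State: Rupert=4, Ivan=3
Event 3 (Ivan -> Rupert, 3): Ivan: 3 -> 0, Rupert: 4 -> 7. State: Rupert=7, Ivan=0
Event 4 (Rupert +2): Rupert: 7 -> 9. State: Rupert=9, Ivan=0
Event 5 (Rupert -> Ivan, 6): Rupert: 9 -> 3, Ivan: 0 -> 6. State: Rupert=3, Ivan=6
Event 6 (Ivan -2): Ivan: 6 -> 4. State: Rupert=3, Ivan=4

Ivan's final count: 4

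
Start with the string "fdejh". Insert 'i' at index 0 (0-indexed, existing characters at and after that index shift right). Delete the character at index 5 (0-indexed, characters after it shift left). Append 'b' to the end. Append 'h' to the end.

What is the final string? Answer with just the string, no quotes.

Applying each edit step by step:
Start: "fdejh"
Op 1 (insert 'i' at idx 0): "fdejh" -> "ifdejh"
Op 2 (delete idx 5 = 'h'): "ifdejh" -> "ifdej"
Op 3 (append 'b'): "ifdej" -> "ifdejb"
Op 4 (append 'h'): "ifdejb" -> "ifdejbh"

Answer: ifdejbh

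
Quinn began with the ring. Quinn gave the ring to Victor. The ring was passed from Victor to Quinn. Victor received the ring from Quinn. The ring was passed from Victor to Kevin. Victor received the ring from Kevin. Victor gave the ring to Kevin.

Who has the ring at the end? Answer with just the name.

Answer: Kevin

Derivation:
Tracking the ring through each event:
Start: Quinn has the ring.
After event 1: Victor has the ring.
After event 2: Quinn has the ring.
After event 3: Victor has the ring.
After event 4: Kevin has the ring.
After event 5: Victor has the ring.
After event 6: Kevin has the ring.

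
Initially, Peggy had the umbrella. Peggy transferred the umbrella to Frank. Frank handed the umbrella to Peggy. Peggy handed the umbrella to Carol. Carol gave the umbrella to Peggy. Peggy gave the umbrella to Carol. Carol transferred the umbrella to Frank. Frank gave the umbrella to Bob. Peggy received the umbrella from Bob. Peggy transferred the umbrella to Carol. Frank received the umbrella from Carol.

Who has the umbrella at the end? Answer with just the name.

Answer: Frank

Derivation:
Tracking the umbrella through each event:
Start: Peggy has the umbrella.
After event 1: Frank has the umbrella.
After event 2: Peggy has the umbrella.
After event 3: Carol has the umbrella.
After event 4: Peggy has the umbrella.
After event 5: Carol has the umbrella.
After event 6: Frank has the umbrella.
After event 7: Bob has the umbrella.
After event 8: Peggy has the umbrella.
After event 9: Carol has the umbrella.
After event 10: Frank has the umbrella.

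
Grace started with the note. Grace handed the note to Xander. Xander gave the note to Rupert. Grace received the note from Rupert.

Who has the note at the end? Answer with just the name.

Tracking the note through each event:
Start: Grace has the note.
After event 1: Xander has the note.
After event 2: Rupert has the note.
After event 3: Grace has the note.

Answer: Grace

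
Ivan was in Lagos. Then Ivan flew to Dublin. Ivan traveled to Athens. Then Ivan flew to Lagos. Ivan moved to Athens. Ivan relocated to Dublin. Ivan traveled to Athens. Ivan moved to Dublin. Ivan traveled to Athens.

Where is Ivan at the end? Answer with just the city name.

Tracking Ivan's location:
Start: Ivan is in Lagos.
After move 1: Lagos -> Dublin. Ivan is in Dublin.
After move 2: Dublin -> Athens. Ivan is in Athens.
After move 3: Athens -> Lagos. Ivan is in Lagos.
After move 4: Lagos -> Athens. Ivan is in Athens.
After move 5: Athens -> Dublin. Ivan is in Dublin.
After move 6: Dublin -> Athens. Ivan is in Athens.
After move 7: Athens -> Dublin. Ivan is in Dublin.
After move 8: Dublin -> Athens. Ivan is in Athens.

Answer: Athens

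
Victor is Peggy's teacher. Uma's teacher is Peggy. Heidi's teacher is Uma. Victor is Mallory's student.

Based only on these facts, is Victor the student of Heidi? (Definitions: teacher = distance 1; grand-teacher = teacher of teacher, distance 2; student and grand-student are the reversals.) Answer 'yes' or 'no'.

Reconstructing the teacher chain from the given facts:
  Mallory -> Victor -> Peggy -> Uma -> Heidi
(each arrow means 'teacher of the next')
Positions in the chain (0 = top):
  position of Mallory: 0
  position of Victor: 1
  position of Peggy: 2
  position of Uma: 3
  position of Heidi: 4

Victor is at position 1, Heidi is at position 4; signed distance (j - i) = 3.
'student' requires j - i = -1. Actual distance is 3, so the relation does NOT hold.

Answer: no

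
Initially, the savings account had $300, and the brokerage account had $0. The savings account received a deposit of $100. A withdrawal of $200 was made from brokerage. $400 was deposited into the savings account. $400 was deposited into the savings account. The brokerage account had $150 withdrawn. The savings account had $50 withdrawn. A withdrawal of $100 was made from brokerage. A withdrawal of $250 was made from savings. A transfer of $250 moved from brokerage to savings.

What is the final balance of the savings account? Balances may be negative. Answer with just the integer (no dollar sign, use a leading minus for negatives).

Tracking account balances step by step:
Start: savings=300, brokerage=0
Event 1 (deposit 100 to savings): savings: 300 + 100 = 400. Balances: savings=400, brokerage=0
Event 2 (withdraw 200 from brokerage): brokerage: 0 - 200 = -200. Balances: savings=400, brokerage=-200
Event 3 (deposit 400 to savings): savings: 400 + 400 = 800. Balances: savings=800, brokerage=-200
Event 4 (deposit 400 to savings): savings: 800 + 400 = 1200. Balances: savings=1200, brokerage=-200
Event 5 (withdraw 150 from brokerage): brokerage: -200 - 150 = -350. Balances: savings=1200, brokerage=-350
Event 6 (withdraw 50 from savings): savings: 1200 - 50 = 1150. Balances: savings=1150, brokerage=-350
Event 7 (withdraw 100 from brokerage): brokerage: -350 - 100 = -450. Balances: savings=1150, brokerage=-450
Event 8 (withdraw 250 from savings): savings: 1150 - 250 = 900. Balances: savings=900, brokerage=-450
Event 9 (transfer 250 brokerage -> savings): brokerage: -450 - 250 = -700, savings: 900 + 250 = 1150. Balances: savings=1150, brokerage=-700

Final balance of savings: 1150

Answer: 1150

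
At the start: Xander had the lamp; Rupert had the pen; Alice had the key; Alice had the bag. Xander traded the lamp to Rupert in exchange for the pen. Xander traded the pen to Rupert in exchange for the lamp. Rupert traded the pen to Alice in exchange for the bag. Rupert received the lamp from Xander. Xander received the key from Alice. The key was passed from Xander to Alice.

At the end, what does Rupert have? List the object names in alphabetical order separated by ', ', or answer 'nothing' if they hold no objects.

Answer: bag, lamp

Derivation:
Tracking all object holders:
Start: lamp:Xander, pen:Rupert, key:Alice, bag:Alice
Event 1 (swap lamp<->pen: now lamp:Rupert, pen:Xander). State: lamp:Rupert, pen:Xander, key:Alice, bag:Alice
Event 2 (swap pen<->lamp: now pen:Rupert, lamp:Xander). State: lamp:Xander, pen:Rupert, key:Alice, bag:Alice
Event 3 (swap pen<->bag: now pen:Alice, bag:Rupert). State: lamp:Xander, pen:Alice, key:Alice, bag:Rupert
Event 4 (give lamp: Xander -> Rupert). State: lamp:Rupert, pen:Alice, key:Alice, bag:Rupert
Event 5 (give key: Alice -> Xander). State: lamp:Rupert, pen:Alice, key:Xander, bag:Rupert
Event 6 (give key: Xander -> Alice). State: lamp:Rupert, pen:Alice, key:Alice, bag:Rupert

Final state: lamp:Rupert, pen:Alice, key:Alice, bag:Rupert
Rupert holds: bag, lamp.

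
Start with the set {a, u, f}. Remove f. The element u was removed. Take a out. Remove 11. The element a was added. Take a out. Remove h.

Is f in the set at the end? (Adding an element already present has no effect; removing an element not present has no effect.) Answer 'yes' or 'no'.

Tracking the set through each operation:
Start: {a, f, u}
Event 1 (remove f): removed. Set: {a, u}
Event 2 (remove u): removed. Set: {a}
Event 3 (remove a): removed. Set: {}
Event 4 (remove 11): not present, no change. Set: {}
Event 5 (add a): added. Set: {a}
Event 6 (remove a): removed. Set: {}
Event 7 (remove h): not present, no change. Set: {}

Final set: {} (size 0)
f is NOT in the final set.

Answer: no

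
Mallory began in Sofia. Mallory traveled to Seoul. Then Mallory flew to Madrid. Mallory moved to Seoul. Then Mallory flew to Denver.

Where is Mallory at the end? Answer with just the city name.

Tracking Mallory's location:
Start: Mallory is in Sofia.
After move 1: Sofia -> Seoul. Mallory is in Seoul.
After move 2: Seoul -> Madrid. Mallory is in Madrid.
After move 3: Madrid -> Seoul. Mallory is in Seoul.
After move 4: Seoul -> Denver. Mallory is in Denver.

Answer: Denver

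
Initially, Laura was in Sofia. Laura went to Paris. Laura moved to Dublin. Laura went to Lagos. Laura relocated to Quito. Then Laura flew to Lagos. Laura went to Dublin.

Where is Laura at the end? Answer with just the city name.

Answer: Dublin

Derivation:
Tracking Laura's location:
Start: Laura is in Sofia.
After move 1: Sofia -> Paris. Laura is in Paris.
After move 2: Paris -> Dublin. Laura is in Dublin.
After move 3: Dublin -> Lagos. Laura is in Lagos.
After move 4: Lagos -> Quito. Laura is in Quito.
After move 5: Quito -> Lagos. Laura is in Lagos.
After move 6: Lagos -> Dublin. Laura is in Dublin.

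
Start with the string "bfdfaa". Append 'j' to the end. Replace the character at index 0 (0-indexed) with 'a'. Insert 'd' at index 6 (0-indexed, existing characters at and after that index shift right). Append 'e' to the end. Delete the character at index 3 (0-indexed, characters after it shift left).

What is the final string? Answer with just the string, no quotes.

Applying each edit step by step:
Start: "bfdfaa"
Op 1 (append 'j'): "bfdfaa" -> "bfdfaaj"
Op 2 (replace idx 0: 'b' -> 'a'): "bfdfaaj" -> "afdfaaj"
Op 3 (insert 'd' at idx 6): "afdfaaj" -> "afdfaadj"
Op 4 (append 'e'): "afdfaadj" -> "afdfaadje"
Op 5 (delete idx 3 = 'f'): "afdfaadje" -> "afdaadje"

Answer: afdaadje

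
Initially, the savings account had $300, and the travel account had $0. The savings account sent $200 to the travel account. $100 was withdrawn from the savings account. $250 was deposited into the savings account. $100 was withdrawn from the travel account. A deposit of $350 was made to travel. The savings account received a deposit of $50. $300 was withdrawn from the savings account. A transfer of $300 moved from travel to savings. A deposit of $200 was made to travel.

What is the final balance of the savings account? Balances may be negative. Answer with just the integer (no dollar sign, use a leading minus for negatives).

Answer: 300

Derivation:
Tracking account balances step by step:
Start: savings=300, travel=0
Event 1 (transfer 200 savings -> travel): savings: 300 - 200 = 100, travel: 0 + 200 = 200. Balances: savings=100, travel=200
Event 2 (withdraw 100 from savings): savings: 100 - 100 = 0. Balances: savings=0, travel=200
Event 3 (deposit 250 to savings): savings: 0 + 250 = 250. Balances: savings=250, travel=200
Event 4 (withdraw 100 from travel): travel: 200 - 100 = 100. Balances: savings=250, travel=100
Event 5 (deposit 350 to travel): travel: 100 + 350 = 450. Balances: savings=250, travel=450
Event 6 (deposit 50 to savings): savings: 250 + 50 = 300. Balances: savings=300, travel=450
Event 7 (withdraw 300 from savings): savings: 300 - 300 = 0. Balances: savings=0, travel=450
Event 8 (transfer 300 travel -> savings): travel: 450 - 300 = 150, savings: 0 + 300 = 300. Balances: savings=300, travel=150
Event 9 (deposit 200 to travel): travel: 150 + 200 = 350. Balances: savings=300, travel=350

Final balance of savings: 300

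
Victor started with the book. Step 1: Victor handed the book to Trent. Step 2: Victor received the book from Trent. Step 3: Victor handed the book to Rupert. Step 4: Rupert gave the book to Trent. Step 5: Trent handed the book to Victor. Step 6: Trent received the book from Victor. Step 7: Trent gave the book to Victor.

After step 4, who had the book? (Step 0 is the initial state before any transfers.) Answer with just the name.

Tracking the book holder through step 4:
After step 0 (start): Victor
After step 1: Trent
After step 2: Victor
After step 3: Rupert
After step 4: Trent

At step 4, the holder is Trent.

Answer: Trent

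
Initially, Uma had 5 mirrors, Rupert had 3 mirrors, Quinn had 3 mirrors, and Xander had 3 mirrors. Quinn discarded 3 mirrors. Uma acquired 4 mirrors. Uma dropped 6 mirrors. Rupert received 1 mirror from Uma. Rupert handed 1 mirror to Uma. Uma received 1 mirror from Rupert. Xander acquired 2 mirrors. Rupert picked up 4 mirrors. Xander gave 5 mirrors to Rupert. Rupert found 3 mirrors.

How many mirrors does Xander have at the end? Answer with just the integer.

Tracking counts step by step:
Start: Uma=5, Rupert=3, Quinn=3, Xander=3
Event 1 (Quinn -3): Quinn: 3 -> 0. State: Uma=5, Rupert=3, Quinn=0, Xander=3
Event 2 (Uma +4): Uma: 5 -> 9. State: Uma=9, Rupert=3, Quinn=0, Xander=3
Event 3 (Uma -6): Uma: 9 -> 3. State: Uma=3, Rupert=3, Quinn=0, Xander=3
Event 4 (Uma -> Rupert, 1): Uma: 3 -> 2, Rupert: 3 -> 4. State: Uma=2, Rupert=4, Quinn=0, Xander=3
Event 5 (Rupert -> Uma, 1): Rupert: 4 -> 3, Uma: 2 -> 3. State: Uma=3, Rupert=3, Quinn=0, Xander=3
Event 6 (Rupert -> Uma, 1): Rupert: 3 -> 2, Uma: 3 -> 4. State: Uma=4, Rupert=2, Quinn=0, Xander=3
Event 7 (Xander +2): Xander: 3 -> 5. State: Uma=4, Rupert=2, Quinn=0, Xander=5
Event 8 (Rupert +4): Rupert: 2 -> 6. State: Uma=4, Rupert=6, Quinn=0, Xander=5
Event 9 (Xander -> Rupert, 5): Xander: 5 -> 0, Rupert: 6 -> 11. State: Uma=4, Rupert=11, Quinn=0, Xander=0
Event 10 (Rupert +3): Rupert: 11 -> 14. State: Uma=4, Rupert=14, Quinn=0, Xander=0

Xander's final count: 0

Answer: 0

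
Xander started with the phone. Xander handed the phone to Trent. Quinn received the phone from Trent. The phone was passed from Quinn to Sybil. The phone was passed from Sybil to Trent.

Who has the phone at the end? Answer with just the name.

Answer: Trent

Derivation:
Tracking the phone through each event:
Start: Xander has the phone.
After event 1: Trent has the phone.
After event 2: Quinn has the phone.
After event 3: Sybil has the phone.
After event 4: Trent has the phone.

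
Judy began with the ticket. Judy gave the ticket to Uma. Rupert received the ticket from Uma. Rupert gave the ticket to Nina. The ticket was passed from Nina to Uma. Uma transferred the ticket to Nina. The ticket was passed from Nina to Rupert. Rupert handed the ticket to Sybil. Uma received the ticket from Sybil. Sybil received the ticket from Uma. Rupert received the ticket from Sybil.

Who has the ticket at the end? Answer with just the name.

Tracking the ticket through each event:
Start: Judy has the ticket.
After event 1: Uma has the ticket.
After event 2: Rupert has the ticket.
After event 3: Nina has the ticket.
After event 4: Uma has the ticket.
After event 5: Nina has the ticket.
After event 6: Rupert has the ticket.
After event 7: Sybil has the ticket.
After event 8: Uma has the ticket.
After event 9: Sybil has the ticket.
After event 10: Rupert has the ticket.

Answer: Rupert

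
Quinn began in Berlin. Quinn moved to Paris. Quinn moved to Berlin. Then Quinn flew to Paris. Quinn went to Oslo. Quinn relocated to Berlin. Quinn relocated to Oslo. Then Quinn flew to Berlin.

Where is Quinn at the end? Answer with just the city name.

Tracking Quinn's location:
Start: Quinn is in Berlin.
After move 1: Berlin -> Paris. Quinn is in Paris.
After move 2: Paris -> Berlin. Quinn is in Berlin.
After move 3: Berlin -> Paris. Quinn is in Paris.
After move 4: Paris -> Oslo. Quinn is in Oslo.
After move 5: Oslo -> Berlin. Quinn is in Berlin.
After move 6: Berlin -> Oslo. Quinn is in Oslo.
After move 7: Oslo -> Berlin. Quinn is in Berlin.

Answer: Berlin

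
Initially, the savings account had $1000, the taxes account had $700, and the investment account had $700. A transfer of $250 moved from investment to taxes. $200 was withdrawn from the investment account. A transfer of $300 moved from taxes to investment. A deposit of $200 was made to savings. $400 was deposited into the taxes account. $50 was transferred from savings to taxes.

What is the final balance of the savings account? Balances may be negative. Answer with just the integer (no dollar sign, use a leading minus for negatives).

Tracking account balances step by step:
Start: savings=1000, taxes=700, investment=700
Event 1 (transfer 250 investment -> taxes): investment: 700 - 250 = 450, taxes: 700 + 250 = 950. Balances: savings=1000, taxes=950, investment=450
Event 2 (withdraw 200 from investment): investment: 450 - 200 = 250. Balances: savings=1000, taxes=950, investment=250
Event 3 (transfer 300 taxes -> investment): taxes: 950 - 300 = 650, investment: 250 + 300 = 550. Balances: savings=1000, taxes=650, investment=550
Event 4 (deposit 200 to savings): savings: 1000 + 200 = 1200. Balances: savings=1200, taxes=650, investment=550
Event 5 (deposit 400 to taxes): taxes: 650 + 400 = 1050. Balances: savings=1200, taxes=1050, investment=550
Event 6 (transfer 50 savings -> taxes): savings: 1200 - 50 = 1150, taxes: 1050 + 50 = 1100. Balances: savings=1150, taxes=1100, investment=550

Final balance of savings: 1150

Answer: 1150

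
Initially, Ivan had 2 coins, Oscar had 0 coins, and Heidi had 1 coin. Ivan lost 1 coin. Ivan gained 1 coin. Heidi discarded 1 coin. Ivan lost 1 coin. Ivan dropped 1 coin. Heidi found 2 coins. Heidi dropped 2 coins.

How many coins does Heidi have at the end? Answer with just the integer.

Tracking counts step by step:
Start: Ivan=2, Oscar=0, Heidi=1
Event 1 (Ivan -1): Ivan: 2 -> 1. State: Ivan=1, Oscar=0, Heidi=1
Event 2 (Ivan +1): Ivan: 1 -> 2. State: Ivan=2, Oscar=0, Heidi=1
Event 3 (Heidi -1): Heidi: 1 -> 0. State: Ivan=2, Oscar=0, Heidi=0
Event 4 (Ivan -1): Ivan: 2 -> 1. State: Ivan=1, Oscar=0, Heidi=0
Event 5 (Ivan -1): Ivan: 1 -> 0. State: Ivan=0, Oscar=0, Heidi=0
Event 6 (Heidi +2): Heidi: 0 -> 2. State: Ivan=0, Oscar=0, Heidi=2
Event 7 (Heidi -2): Heidi: 2 -> 0. State: Ivan=0, Oscar=0, Heidi=0

Heidi's final count: 0

Answer: 0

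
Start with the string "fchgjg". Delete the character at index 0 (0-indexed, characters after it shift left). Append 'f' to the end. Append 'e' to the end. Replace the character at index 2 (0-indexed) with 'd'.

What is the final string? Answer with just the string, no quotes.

Answer: chdjgfe

Derivation:
Applying each edit step by step:
Start: "fchgjg"
Op 1 (delete idx 0 = 'f'): "fchgjg" -> "chgjg"
Op 2 (append 'f'): "chgjg" -> "chgjgf"
Op 3 (append 'e'): "chgjgf" -> "chgjgfe"
Op 4 (replace idx 2: 'g' -> 'd'): "chgjgfe" -> "chdjgfe"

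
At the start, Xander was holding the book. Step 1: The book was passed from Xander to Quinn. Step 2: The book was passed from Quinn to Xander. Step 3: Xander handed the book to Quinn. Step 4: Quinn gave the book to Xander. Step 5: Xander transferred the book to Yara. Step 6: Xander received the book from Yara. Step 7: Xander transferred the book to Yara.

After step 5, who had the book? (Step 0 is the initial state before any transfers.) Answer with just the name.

Answer: Yara

Derivation:
Tracking the book holder through step 5:
After step 0 (start): Xander
After step 1: Quinn
After step 2: Xander
After step 3: Quinn
After step 4: Xander
After step 5: Yara

At step 5, the holder is Yara.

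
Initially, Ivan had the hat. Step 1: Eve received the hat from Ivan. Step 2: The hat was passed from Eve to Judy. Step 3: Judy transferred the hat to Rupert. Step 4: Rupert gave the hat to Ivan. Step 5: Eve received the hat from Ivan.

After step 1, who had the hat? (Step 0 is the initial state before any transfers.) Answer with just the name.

Tracking the hat holder through step 1:
After step 0 (start): Ivan
After step 1: Eve

At step 1, the holder is Eve.

Answer: Eve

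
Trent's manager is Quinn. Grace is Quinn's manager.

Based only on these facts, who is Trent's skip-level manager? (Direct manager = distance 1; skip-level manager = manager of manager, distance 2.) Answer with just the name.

Answer: Grace

Derivation:
Reconstructing the manager chain from the given facts:
  Grace -> Quinn -> Trent
(each arrow means 'manager of the next')
Positions in the chain (0 = top):
  position of Grace: 0
  position of Quinn: 1
  position of Trent: 2

Trent is at position 2; the skip-level manager is 2 steps up the chain, i.e. position 0: Grace.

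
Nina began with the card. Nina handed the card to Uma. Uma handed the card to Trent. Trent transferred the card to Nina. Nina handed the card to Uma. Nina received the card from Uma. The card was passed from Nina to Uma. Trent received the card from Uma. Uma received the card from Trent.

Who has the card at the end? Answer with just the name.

Tracking the card through each event:
Start: Nina has the card.
After event 1: Uma has the card.
After event 2: Trent has the card.
After event 3: Nina has the card.
After event 4: Uma has the card.
After event 5: Nina has the card.
After event 6: Uma has the card.
After event 7: Trent has the card.
After event 8: Uma has the card.

Answer: Uma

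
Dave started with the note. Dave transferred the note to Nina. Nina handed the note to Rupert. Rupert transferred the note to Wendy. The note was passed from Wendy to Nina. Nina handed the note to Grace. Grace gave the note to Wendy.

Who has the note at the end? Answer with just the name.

Tracking the note through each event:
Start: Dave has the note.
After event 1: Nina has the note.
After event 2: Rupert has the note.
After event 3: Wendy has the note.
After event 4: Nina has the note.
After event 5: Grace has the note.
After event 6: Wendy has the note.

Answer: Wendy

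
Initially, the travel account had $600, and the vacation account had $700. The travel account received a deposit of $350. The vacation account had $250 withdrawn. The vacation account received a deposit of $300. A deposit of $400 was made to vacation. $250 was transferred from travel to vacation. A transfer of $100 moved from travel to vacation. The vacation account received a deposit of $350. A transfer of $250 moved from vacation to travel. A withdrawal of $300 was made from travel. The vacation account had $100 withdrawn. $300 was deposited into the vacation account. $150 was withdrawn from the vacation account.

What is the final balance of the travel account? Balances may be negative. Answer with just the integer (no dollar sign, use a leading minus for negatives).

Answer: 550

Derivation:
Tracking account balances step by step:
Start: travel=600, vacation=700
Event 1 (deposit 350 to travel): travel: 600 + 350 = 950. Balances: travel=950, vacation=700
Event 2 (withdraw 250 from vacation): vacation: 700 - 250 = 450. Balances: travel=950, vacation=450
Event 3 (deposit 300 to vacation): vacation: 450 + 300 = 750. Balances: travel=950, vacation=750
Event 4 (deposit 400 to vacation): vacation: 750 + 400 = 1150. Balances: travel=950, vacation=1150
Event 5 (transfer 250 travel -> vacation): travel: 950 - 250 = 700, vacation: 1150 + 250 = 1400. Balances: travel=700, vacation=1400
Event 6 (transfer 100 travel -> vacation): travel: 700 - 100 = 600, vacation: 1400 + 100 = 1500. Balances: travel=600, vacation=1500
Event 7 (deposit 350 to vacation): vacation: 1500 + 350 = 1850. Balances: travel=600, vacation=1850
Event 8 (transfer 250 vacation -> travel): vacation: 1850 - 250 = 1600, travel: 600 + 250 = 850. Balances: travel=850, vacation=1600
Event 9 (withdraw 300 from travel): travel: 850 - 300 = 550. Balances: travel=550, vacation=1600
Event 10 (withdraw 100 from vacation): vacation: 1600 - 100 = 1500. Balances: travel=550, vacation=1500
Event 11 (deposit 300 to vacation): vacation: 1500 + 300 = 1800. Balances: travel=550, vacation=1800
Event 12 (withdraw 150 from vacation): vacation: 1800 - 150 = 1650. Balances: travel=550, vacation=1650

Final balance of travel: 550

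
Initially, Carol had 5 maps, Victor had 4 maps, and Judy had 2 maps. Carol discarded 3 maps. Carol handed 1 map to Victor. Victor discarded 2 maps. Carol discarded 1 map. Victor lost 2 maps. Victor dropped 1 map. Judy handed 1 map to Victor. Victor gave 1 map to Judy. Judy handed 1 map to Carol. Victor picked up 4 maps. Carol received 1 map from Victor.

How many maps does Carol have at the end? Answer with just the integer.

Tracking counts step by step:
Start: Carol=5, Victor=4, Judy=2
Event 1 (Carol -3): Carol: 5 -> 2. State: Carol=2, Victor=4, Judy=2
Event 2 (Carol -> Victor, 1): Carol: 2 -> 1, Victor: 4 -> 5. State: Carol=1, Victor=5, Judy=2
Event 3 (Victor -2): Victor: 5 -> 3. State: Carol=1, Victor=3, Judy=2
Event 4 (Carol -1): Carol: 1 -> 0. State: Carol=0, Victor=3, Judy=2
Event 5 (Victor -2): Victor: 3 -> 1. State: Carol=0, Victor=1, Judy=2
Event 6 (Victor -1): Victor: 1 -> 0. State: Carol=0, Victor=0, Judy=2
Event 7 (Judy -> Victor, 1): Judy: 2 -> 1, Victor: 0 -> 1. State: Carol=0, Victor=1, Judy=1
Event 8 (Victor -> Judy, 1): Victor: 1 -> 0, Judy: 1 -> 2. State: Carol=0, Victor=0, Judy=2
Event 9 (Judy -> Carol, 1): Judy: 2 -> 1, Carol: 0 -> 1. State: Carol=1, Victor=0, Judy=1
Event 10 (Victor +4): Victor: 0 -> 4. State: Carol=1, Victor=4, Judy=1
Event 11 (Victor -> Carol, 1): Victor: 4 -> 3, Carol: 1 -> 2. State: Carol=2, Victor=3, Judy=1

Carol's final count: 2

Answer: 2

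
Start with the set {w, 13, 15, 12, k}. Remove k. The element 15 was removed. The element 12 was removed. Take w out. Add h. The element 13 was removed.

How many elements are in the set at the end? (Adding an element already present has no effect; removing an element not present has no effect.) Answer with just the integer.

Tracking the set through each operation:
Start: {12, 13, 15, k, w}
Event 1 (remove k): removed. Set: {12, 13, 15, w}
Event 2 (remove 15): removed. Set: {12, 13, w}
Event 3 (remove 12): removed. Set: {13, w}
Event 4 (remove w): removed. Set: {13}
Event 5 (add h): added. Set: {13, h}
Event 6 (remove 13): removed. Set: {h}

Final set: {h} (size 1)

Answer: 1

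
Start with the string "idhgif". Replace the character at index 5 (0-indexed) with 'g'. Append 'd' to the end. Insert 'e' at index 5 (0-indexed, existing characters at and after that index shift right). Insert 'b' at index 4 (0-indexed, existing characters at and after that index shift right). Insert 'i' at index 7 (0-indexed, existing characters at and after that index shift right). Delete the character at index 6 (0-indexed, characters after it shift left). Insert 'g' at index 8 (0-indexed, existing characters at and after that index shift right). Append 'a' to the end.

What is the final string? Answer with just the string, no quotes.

Answer: idhgbiiggda

Derivation:
Applying each edit step by step:
Start: "idhgif"
Op 1 (replace idx 5: 'f' -> 'g'): "idhgif" -> "idhgig"
Op 2 (append 'd'): "idhgig" -> "idhgigd"
Op 3 (insert 'e' at idx 5): "idhgigd" -> "idhgiegd"
Op 4 (insert 'b' at idx 4): "idhgiegd" -> "idhgbiegd"
Op 5 (insert 'i' at idx 7): "idhgbiegd" -> "idhgbieigd"
Op 6 (delete idx 6 = 'e'): "idhgbieigd" -> "idhgbiigd"
Op 7 (insert 'g' at idx 8): "idhgbiigd" -> "idhgbiiggd"
Op 8 (append 'a'): "idhgbiiggd" -> "idhgbiiggda"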